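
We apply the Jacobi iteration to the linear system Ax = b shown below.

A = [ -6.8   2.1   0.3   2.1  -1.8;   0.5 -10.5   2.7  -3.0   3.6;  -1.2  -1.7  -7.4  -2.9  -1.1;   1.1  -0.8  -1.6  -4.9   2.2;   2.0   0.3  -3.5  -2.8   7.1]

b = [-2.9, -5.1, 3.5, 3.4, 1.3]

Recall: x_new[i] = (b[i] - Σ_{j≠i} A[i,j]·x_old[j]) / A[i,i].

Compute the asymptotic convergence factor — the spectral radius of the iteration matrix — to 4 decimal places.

Write A = D+L+U with D = diag(-6.8, -10.5, -7.4, -4.9, 7.1).
T_J = -D⁻¹(L+U): T[1,2] = -(2.7)/(-10.5) = +0.2571; T[1,1] = 0.
  T[0,:] = [+0.0000 +0.3088 +0.0441 +0.3088 -0.2647]
  T[1,:] = [+0.0476 +0.0000 +0.2571 -0.2857 +0.3429]
  T[2,:] = [-0.1622 -0.2297 +0.0000 -0.3919 -0.1486]
  T[3,:] = [+0.2245 -0.1633 -0.3265 +0.0000 +0.4490]
  T[4,:] = [-0.2817 -0.0423 +0.4930 +0.3944 +0.0000]
|eigenvalues of T|: 0.8381, 0.4486, 0.4279, 0.4279, 0.0280.
ρ(T) = max|λ| = 0.8381; 0.8381 < 1: convergent.

0.8381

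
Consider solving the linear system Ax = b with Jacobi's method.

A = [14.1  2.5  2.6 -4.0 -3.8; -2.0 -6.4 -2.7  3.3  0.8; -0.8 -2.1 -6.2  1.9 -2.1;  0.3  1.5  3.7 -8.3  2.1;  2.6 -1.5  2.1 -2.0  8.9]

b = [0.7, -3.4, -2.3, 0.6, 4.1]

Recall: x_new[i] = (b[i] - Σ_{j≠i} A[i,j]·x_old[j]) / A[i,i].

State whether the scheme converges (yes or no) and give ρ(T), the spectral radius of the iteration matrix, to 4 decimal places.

yes, ρ = 0.8872

Split A = D + L + U, D = diag(14.1, -6.4, -6.2, -8.3, 8.9).
T_J = -D⁻¹(L+U): T[3,2] = -(3.7)/(-8.3) = +0.4458; T[3,3] = 0.
  T[0,:] = [+0.0000, -0.1773, -0.1844, +0.2837, +0.2695]
  T[1,:] = [-0.3125, +0.0000, -0.4219, +0.5156, +0.1250]
  T[2,:] = [-0.1290, -0.3387, +0.0000, +0.3065, -0.3387]
  T[3,:] = [+0.0361, +0.1807, +0.4458, +0.0000, +0.2530]
  T[4,:] = [-0.2921, +0.1685, -0.2360, +0.2247, +0.0000]
moduli |λ_i(T)| = 0.8872, 0.4152, 0.4152, 0.1069, 0.1069.
ρ(T) = max|λ| = 0.8872; 0.8872 < 1, so it converges for any x₀.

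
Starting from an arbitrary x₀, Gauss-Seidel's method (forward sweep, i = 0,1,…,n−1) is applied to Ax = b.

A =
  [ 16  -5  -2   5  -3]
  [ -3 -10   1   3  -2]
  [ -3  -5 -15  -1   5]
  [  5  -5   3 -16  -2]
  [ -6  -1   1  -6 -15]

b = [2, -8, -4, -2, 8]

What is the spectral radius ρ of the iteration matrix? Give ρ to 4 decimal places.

0.5125

A = D + L + U where D = diag(16, -10, -15, -16, -15).
GS T = -(D+L)⁻¹U: row 0 first, T[0,2] = -(-2)/(16) = +0.1250; later rows by forward substitution.
  T[0,:] = [+0.0000, +0.3125, +0.1250, -0.3125, +0.1875]
  T[1,:] = [+0.0000, -0.0938, +0.0625, +0.3938, -0.2563]
  T[2,:] = [+0.0000, -0.0312, -0.0458, -0.1354, +0.3812]
  T[3,:] = [+0.0000, +0.1211, +0.0109, -0.2461, +0.0852]
  T[4,:] = [+0.0000, -0.1693, -0.0616, +0.1882, -0.0666]
eigenvalue magnitudes: 0.5125, 0.1263, 0.1263, 0.0127, 0.0000.
spectral radius ρ = 0.5125; 0.5125 < 1, so it converges for any x₀.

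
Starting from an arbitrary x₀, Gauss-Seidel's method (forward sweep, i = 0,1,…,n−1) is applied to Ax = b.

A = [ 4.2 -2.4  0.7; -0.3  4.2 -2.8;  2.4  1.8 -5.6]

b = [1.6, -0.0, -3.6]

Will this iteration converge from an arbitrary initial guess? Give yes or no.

yes

Split A = D + L + U, D = diag(4.2, 4.2, -5.6).
T_GS = -(D+L)⁻¹U: row 0 first, T[0,2] = -(0.7)/(4.2) = -0.1667; later rows by forward substitution.
  T[0,:] = [+0.0000, +0.5714, -0.1667]
  T[1,:] = [+0.0000, +0.0408, +0.6548]
  T[2,:] = [+0.0000, +0.2580, +0.1390]
|eigenvalues of T|: 0.5039, 0.3240, 0.0000.
ρ(T) = max|λ| = 0.5039; 0.5039 < 1: convergent.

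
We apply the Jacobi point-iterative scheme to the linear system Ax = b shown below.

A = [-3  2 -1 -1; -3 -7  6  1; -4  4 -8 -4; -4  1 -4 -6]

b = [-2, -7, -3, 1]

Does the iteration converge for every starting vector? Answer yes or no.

no

Write A = D+L+U with D = diag(-3, -7, -8, -6).
T_J = -D⁻¹(L+U): T[1,0] = -(-3)/(-7) = -0.4286; T[1,1] = 0.
  T[0,:] = [+0.0000 +0.6667 -0.3333 -0.3333]
  T[1,:] = [-0.4286 +0.0000 +0.8571 +0.1429]
  T[2,:] = [-0.5000 +0.5000 +0.0000 -0.5000]
  T[3,:] = [-0.6667 +0.1667 -0.6667 +0.0000]
|λ(T)| sorted: 1.2271, 0.6652, 0.4930, 0.4930.
ρ(T) = max|λ| = 1.2271; 1.2271 > 1: divergent.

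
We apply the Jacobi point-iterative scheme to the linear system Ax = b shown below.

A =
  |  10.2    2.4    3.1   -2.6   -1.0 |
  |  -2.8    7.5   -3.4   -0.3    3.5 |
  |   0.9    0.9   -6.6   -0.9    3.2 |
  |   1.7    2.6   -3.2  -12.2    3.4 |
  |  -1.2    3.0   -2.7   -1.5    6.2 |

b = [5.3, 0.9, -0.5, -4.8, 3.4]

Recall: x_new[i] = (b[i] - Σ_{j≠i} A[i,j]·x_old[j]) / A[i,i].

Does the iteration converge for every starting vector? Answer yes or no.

yes

Write A = D+L+U with D = diag(10.2, 7.5, -6.6, -12.2, 6.2).
Jacobi T = -D⁻¹(L+U): T[3,4] = -(3.4)/(-12.2) = +0.2787; T[3,3] = 0.
  T[0,:] = [+0.0000  -0.2353  -0.3039  +0.2549  +0.0980]
  T[1,:] = [+0.3733  +0.0000  +0.4533  +0.0400  -0.4667]
  T[2,:] = [+0.1364  +0.1364  +0.0000  -0.1364  +0.4848]
  T[3,:] = [+0.1393  +0.2131  -0.2623  +0.0000  +0.2787]
  T[4,:] = [+0.1935  -0.4839  +0.4355  +0.2419  +0.0000]
moduli |λ_i(T)| = 0.9274, 0.4734, 0.2758, 0.2758, 0.0922.
ρ(T) = max|λ| = 0.9274; 0.9274 < 1: convergent.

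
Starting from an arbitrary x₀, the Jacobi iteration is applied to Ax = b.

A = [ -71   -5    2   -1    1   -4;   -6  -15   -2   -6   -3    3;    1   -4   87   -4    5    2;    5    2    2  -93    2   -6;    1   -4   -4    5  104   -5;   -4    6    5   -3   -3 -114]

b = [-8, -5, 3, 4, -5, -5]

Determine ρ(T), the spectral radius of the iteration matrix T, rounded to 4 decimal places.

Diagonal D = diag(-71, -15, 87, -93, 104, -114); L, U strict lower/upper.
T_J = -D⁻¹(L+U): T[5,2] = -(5)/(-114) = +0.0439; T[5,5] = 0.
  T[0,:] = [+0.0000  -0.0704  +0.0282  -0.0141  +0.0141  -0.0563]
  T[1,:] = [-0.4000  +0.0000  -0.1333  -0.4000  -0.2000  +0.2000]
  T[2,:] = [-0.0115  +0.0460  +0.0000  +0.0460  -0.0575  -0.0230]
  T[3,:] = [+0.0538  +0.0215  +0.0215  +0.0000  +0.0215  -0.0645]
  T[4,:] = [-0.0096  +0.0385  +0.0385  -0.0481  +0.0000  +0.0481]
  T[5,:] = [-0.0351  +0.0526  +0.0439  -0.0263  -0.0263  +0.0000]
eigenvalue magnitudes: 0.1875, 0.1093, 0.1093, 0.0746, 0.0746, 0.0301.
ρ(T) = max|λ| = 0.1875; 0.1875 < 1, so it converges for any x₀.

0.1875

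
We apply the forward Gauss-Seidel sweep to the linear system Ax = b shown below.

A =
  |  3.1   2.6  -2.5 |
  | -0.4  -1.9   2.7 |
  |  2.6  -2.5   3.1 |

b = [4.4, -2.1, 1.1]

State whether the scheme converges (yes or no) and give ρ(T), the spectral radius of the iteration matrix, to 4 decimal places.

Diagonal D = diag(3.1, -1.9, 3.1); L, U strict lower/upper.
GS T = -(D+L)⁻¹U: row 0 first, T[0,1] = -(2.6)/(3.1) = -0.8387; later rows by forward substitution.
  T[0,:] = [+0.0000, -0.8387, +0.8065]
  T[1,:] = [+0.0000, +0.1766, +1.2513]
  T[2,:] = [+0.0000, +0.8458, +0.3327]
|eigenvalues of T|: 1.2864, 0.7771, 0.0000.
ρ = 1.2864; 1.2864 > 1, so it fails to converge.

no, ρ = 1.2864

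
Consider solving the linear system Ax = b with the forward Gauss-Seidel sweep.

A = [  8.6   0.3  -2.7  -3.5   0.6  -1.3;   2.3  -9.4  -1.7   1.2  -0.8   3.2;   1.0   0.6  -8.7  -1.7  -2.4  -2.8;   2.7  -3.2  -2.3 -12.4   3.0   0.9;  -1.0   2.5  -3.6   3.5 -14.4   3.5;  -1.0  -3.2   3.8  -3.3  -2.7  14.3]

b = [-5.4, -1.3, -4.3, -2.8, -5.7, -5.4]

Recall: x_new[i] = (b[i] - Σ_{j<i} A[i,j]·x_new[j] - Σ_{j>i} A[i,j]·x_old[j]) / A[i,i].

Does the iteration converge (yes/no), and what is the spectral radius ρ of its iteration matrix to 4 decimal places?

yes, ρ = 0.5088

A = D + L + U where D = diag(8.6, -9.4, -8.7, -12.4, -14.4, 14.3).
GS T = -(D+L)⁻¹U: row 0 first, T[0,5] = -(-1.3)/(8.6) = +0.1512; later rows by forward substitution.
  T[0,:] = [+0.0000, -0.0349, +0.3140, +0.4070, -0.0698, +0.1512]
  T[1,:] = [+0.0000, -0.0085, -0.1040, +0.2272, -0.1022, +0.3774]
  T[2,:] = [+0.0000, -0.0046, +0.0289, -0.1330, -0.2909, -0.2784]
  T[3,:] = [+0.0000, -0.0045, +0.0898, +0.0546, +0.3071, +0.0597]
  T[4,:] = [+0.0000, +0.0010, -0.0253, +0.0577, +0.1345, +0.3822]
  T[5,:] = [+0.0000, -0.0040, +0.0070, +0.1381, +0.1458, +0.2550]
moduli |λ_i(T)| = 0.5088, 0.1471, 0.1471, 0.0722, 0.0064, 0.0000.
ρ(T) = max|λ| = 0.5088; 0.5088 < 1: convergent.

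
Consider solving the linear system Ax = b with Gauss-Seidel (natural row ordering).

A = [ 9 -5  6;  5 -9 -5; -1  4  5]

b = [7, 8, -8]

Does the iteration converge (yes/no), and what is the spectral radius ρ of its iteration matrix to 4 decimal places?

Split A = D + L + U, D = diag(9, -9, 5).
Gauss-Seidel: T = -(D+L)⁻¹U, row 0 first, T[0,2] = -(6)/(9) = -0.6667; later rows by forward substitution.
  T[0,:] = [+0.0000, +0.5556, -0.6667]
  T[1,:] = [+0.0000, +0.3086, -0.9259]
  T[2,:] = [+0.0000, -0.1358, +0.6074]
|λ(T)| sorted: 0.8428, 0.0732, 0.0000.
ρ = 0.8428; 0.8428 < 1: convergent.

yes, ρ = 0.8428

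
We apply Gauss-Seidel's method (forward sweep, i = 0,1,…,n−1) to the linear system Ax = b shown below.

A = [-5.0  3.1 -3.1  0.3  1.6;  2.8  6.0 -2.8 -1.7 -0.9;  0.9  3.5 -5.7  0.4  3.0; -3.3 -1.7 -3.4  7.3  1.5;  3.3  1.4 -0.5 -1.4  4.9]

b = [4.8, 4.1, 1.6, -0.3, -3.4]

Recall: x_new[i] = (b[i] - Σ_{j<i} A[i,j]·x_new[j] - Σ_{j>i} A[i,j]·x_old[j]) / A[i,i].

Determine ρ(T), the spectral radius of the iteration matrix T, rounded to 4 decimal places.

0.5804

Diagonal D = diag(-5, 6, -5.7, 7.3, 4.9); L, U strict lower/upper.
GS T = -(D+L)⁻¹U: row 0 first, T[0,4] = -(1.6)/(-5) = +0.3200; later rows by forward substitution.
  T[0,:] = [+0.0000 +0.6200 -0.6200 +0.0600 +0.3200]
  T[1,:] = [+0.0000 -0.2893 +0.7560 +0.2553 +0.0007]
  T[2,:] = [+0.0000 -0.0798 +0.3663 +0.2364 +0.5773]
  T[3,:] = [+0.0000 +0.1757 +0.0664 +0.1967 +0.2082]
  T[4,:] = [+0.0000 -0.2928 +0.2579 -0.0330 -0.0973]
moduli |λ_i(T)| = 0.5804, 0.3967, 0.3967, 0.0308, 0.0000.
ρ = 0.5804; 0.5804 < 1, so it converges for any x₀.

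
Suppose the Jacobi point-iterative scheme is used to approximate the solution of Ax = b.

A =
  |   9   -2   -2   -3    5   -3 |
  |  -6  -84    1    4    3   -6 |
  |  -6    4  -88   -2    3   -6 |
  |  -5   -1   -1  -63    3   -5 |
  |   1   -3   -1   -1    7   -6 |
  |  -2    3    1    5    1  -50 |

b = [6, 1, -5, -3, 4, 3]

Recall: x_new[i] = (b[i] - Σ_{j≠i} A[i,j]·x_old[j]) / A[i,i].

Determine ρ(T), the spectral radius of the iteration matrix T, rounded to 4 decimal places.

0.4291

A = D + L + U where D = diag(9, -84, -88, -63, 7, -50).
Jacobi T = -D⁻¹(L+U): T[2,3] = -(-2)/(-88) = -0.0227; T[2,2] = 0.
  T[0,:] = [+0.0000, +0.2222, +0.2222, +0.3333, -0.5556, +0.3333]
  T[1,:] = [-0.0714, +0.0000, +0.0119, +0.0476, +0.0357, -0.0714]
  T[2,:] = [-0.0682, +0.0455, +0.0000, -0.0227, +0.0341, -0.0682]
  T[3,:] = [-0.0794, -0.0159, -0.0159, +0.0000, +0.0476, -0.0794]
  T[4,:] = [-0.1429, +0.4286, +0.1429, +0.1429, +0.0000, +0.8571]
  T[5,:] = [-0.0400, +0.0600, +0.0200, +0.1000, +0.0200, +0.0000]
eigenvalue magnitudes: 0.4291, 0.3191, 0.3191, 0.1571, 0.0281, 0.0243.
ρ(T) = max|λ| = 0.4291; 0.4291 < 1, so it converges for any x₀.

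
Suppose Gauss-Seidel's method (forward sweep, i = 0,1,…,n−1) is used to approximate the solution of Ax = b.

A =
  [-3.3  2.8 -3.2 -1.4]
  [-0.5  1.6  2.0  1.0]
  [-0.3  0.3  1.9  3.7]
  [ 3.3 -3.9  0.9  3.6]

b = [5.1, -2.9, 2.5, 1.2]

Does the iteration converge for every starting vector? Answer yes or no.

no

Split A = D + L + U, D = diag(-3.3, 1.6, 1.9, 3.6).
GS T = -(D+L)⁻¹U: row 0 first, T[0,2] = -(-3.2)/(-3.3) = -0.9697; later rows by forward substitution.
  T[0,:] = [+0.0000 +0.8485 -0.9697 -0.4242]
  T[1,:] = [+0.0000 +0.2652 -1.5530 -0.7576]
  T[2,:] = [+0.0000 +0.0921 +0.0921 -1.8947]
  T[3,:] = [+0.0000 -0.5136 -0.8166 +0.0419]
|roots of det(T-λI)|: 1.5393, 1.1090, 1.1090, 0.0000.
ρ = 1.5393; 1.5393 > 1, so it fails to converge.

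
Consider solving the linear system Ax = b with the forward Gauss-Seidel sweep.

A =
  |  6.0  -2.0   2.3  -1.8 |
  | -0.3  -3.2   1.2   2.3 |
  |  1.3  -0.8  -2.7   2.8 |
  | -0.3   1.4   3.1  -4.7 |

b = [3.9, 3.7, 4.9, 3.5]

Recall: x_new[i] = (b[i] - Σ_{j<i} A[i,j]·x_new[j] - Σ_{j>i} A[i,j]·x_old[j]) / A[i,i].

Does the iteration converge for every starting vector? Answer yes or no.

yes

Let D = diag(6, -3.2, -2.7, -4.7); L, U the strict triangles.
Gauss-Seidel: T = -(D+L)⁻¹U, row 0 first, T[0,1] = -(-2)/(6) = +0.3333; later rows by forward substitution.
  T[0,:] = [+0.0000, +0.3333, -0.3833, +0.3000]
  T[1,:] = [+0.0000, -0.0312, +0.4109, +0.6906]
  T[2,:] = [+0.0000, +0.1698, -0.3063, +0.9769]
  T[3,:] = [+0.0000, +0.0814, -0.0552, +0.8309]
|eigenvalues of T|: 0.8746, 0.4047, 0.0234, 0.0000.
ρ(T) = max|λ| = 0.8746; 0.8746 < 1 ⇒ converges.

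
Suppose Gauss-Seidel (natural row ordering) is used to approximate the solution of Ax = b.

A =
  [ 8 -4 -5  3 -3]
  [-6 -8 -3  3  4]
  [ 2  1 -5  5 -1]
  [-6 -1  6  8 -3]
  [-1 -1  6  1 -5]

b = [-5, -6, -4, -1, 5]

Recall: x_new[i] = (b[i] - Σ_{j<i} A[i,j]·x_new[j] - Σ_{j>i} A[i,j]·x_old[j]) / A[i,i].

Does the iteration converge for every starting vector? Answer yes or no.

Split A = D + L + U, D = diag(8, -8, -5, 8, -5).
T_GS = -(D+L)⁻¹U: row 0 first, T[0,2] = -(-5)/(8) = +0.6250; later rows by forward substitution.
  T[0,:] = [+0.0000, +0.5000, +0.6250, -0.3750, +0.3750]
  T[1,:] = [+0.0000, -0.3750, -0.8438, +0.6562, +0.2188]
  T[2,:] = [+0.0000, +0.1250, +0.0812, +0.9813, -0.0063]
  T[3,:] = [+0.0000, +0.2344, +0.3023, -0.9352, +0.6883]
  T[4,:] = [+0.0000, +0.1719, +0.2017, +0.9342, +0.0114]
eigenvalue magnitudes: 1.5851, 0.6918, 0.2780, 0.0461, 0.0000.
spectral radius ρ = 1.5851; 1.5851 > 1, so it fails to converge.

no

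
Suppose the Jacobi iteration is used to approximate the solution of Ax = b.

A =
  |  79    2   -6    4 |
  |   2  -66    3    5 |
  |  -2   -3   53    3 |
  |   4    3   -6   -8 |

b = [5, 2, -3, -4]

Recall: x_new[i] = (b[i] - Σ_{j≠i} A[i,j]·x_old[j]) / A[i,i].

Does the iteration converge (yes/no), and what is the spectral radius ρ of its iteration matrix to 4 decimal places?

A = D + L + U where D = diag(79, -66, 53, -8).
T_J = -D⁻¹(L+U): T[3,2] = -(-6)/(-8) = -0.7500; T[3,3] = 0.
  T[0,:] = [+0.0000, -0.0253, +0.0759, -0.0506]
  T[1,:] = [+0.0303, +0.0000, +0.0455, +0.0758]
  T[2,:] = [+0.0377, +0.0566, +0.0000, -0.0566]
  T[3,:] = [+0.5000, +0.3750, -0.7500, +0.0000]
|λ(T)| sorted: 0.2765, 0.1231, 0.0857, 0.0857.
ρ = 0.2765; 0.2765 < 1: convergent.

yes, ρ = 0.2765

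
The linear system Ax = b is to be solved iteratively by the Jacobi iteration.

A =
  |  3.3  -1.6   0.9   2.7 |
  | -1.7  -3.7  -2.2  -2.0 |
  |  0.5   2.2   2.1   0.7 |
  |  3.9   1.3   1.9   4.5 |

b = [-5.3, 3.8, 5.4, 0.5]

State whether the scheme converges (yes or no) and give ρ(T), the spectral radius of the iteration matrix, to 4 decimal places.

no, ρ = 1.2928

Diagonal D = diag(3.3, -3.7, 2.1, 4.5); L, U strict lower/upper.
Jacobi: T = -D⁻¹(L+U), T[0,2] = -(0.9)/(3.3) = -0.2727; T[0,0] = 0.
  T[0,:] = [+0.0000, +0.4848, -0.2727, -0.8182]
  T[1,:] = [-0.4595, +0.0000, -0.5946, -0.5405]
  T[2,:] = [-0.2381, -1.0476, +0.0000, -0.3333]
  T[3,:] = [-0.8667, -0.2889, -0.4222, +0.0000]
eigenvalue magnitudes: 1.2928, 0.8831, 0.6559, 0.2463.
spectral radius ρ = 1.2928; 1.2928 > 1 ⇒ diverges.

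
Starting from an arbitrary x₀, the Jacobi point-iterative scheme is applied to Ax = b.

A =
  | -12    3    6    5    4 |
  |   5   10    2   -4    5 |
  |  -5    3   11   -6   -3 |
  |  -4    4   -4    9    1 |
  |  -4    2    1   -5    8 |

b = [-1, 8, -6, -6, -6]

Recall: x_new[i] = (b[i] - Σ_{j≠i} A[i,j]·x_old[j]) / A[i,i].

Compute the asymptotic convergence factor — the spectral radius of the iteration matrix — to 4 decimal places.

1.1851

Write A = D+L+U with D = diag(-12, 10, 11, 9, 8).
Jacobi T = -D⁻¹(L+U): T[4,3] = -(-5)/(8) = +0.6250; T[4,4] = 0.
  T[0,:] = [+0.0000 +0.2500 +0.5000 +0.4167 +0.3333]
  T[1,:] = [-0.5000 +0.0000 -0.2000 +0.4000 -0.5000]
  T[2,:] = [+0.4545 -0.2727 +0.0000 +0.5455 +0.2727]
  T[3,:] = [+0.4444 -0.4444 +0.4444 +0.0000 -0.1111]
  T[4,:] = [+0.5000 -0.2500 -0.1250 +0.6250 +0.0000]
|λ(T)| sorted: 1.1851, 0.6182, 0.6182, 0.3538, 0.3538.
ρ = 1.1851; 1.1851 > 1 ⇒ diverges.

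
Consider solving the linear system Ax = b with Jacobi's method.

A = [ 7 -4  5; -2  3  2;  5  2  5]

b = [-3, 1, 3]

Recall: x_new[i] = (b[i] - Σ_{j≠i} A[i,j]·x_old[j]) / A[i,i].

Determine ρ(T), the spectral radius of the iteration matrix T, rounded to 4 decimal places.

Write A = D+L+U with D = diag(7, 3, 5).
Jacobi T = -D⁻¹(L+U): T[1,2] = -(2)/(3) = -0.6667; T[1,1] = 0.
  T[0,:] = [+0.0000  +0.5714  -0.7143]
  T[1,:] = [+0.6667  +0.0000  -0.6667]
  T[2,:] = [-1.0000  -0.4000  +0.0000]
|roots of det(T-λI)|: 1.3376, 0.8104, 0.5271.
ρ(T) = max|λ| = 1.3376; 1.3376 > 1: divergent.

1.3376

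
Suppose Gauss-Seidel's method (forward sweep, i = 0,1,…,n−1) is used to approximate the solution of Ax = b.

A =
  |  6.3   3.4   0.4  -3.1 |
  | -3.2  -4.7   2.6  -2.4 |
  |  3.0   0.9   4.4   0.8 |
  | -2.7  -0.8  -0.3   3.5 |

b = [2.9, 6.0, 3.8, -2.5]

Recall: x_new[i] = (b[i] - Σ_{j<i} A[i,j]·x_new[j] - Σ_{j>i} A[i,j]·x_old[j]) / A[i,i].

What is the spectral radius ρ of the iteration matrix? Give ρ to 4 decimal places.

0.9195

Write A = D+L+U with D = diag(6.3, -4.7, 4.4, 3.5).
Gauss-Seidel: T = -(D+L)⁻¹U, row 0 first, T[0,3] = -(-3.1)/(6.3) = +0.4921; later rows by forward substitution.
  T[0,:] = [+0.0000, -0.5397, -0.0635, +0.4921]
  T[1,:] = [+0.0000, +0.3674, +0.5964, -0.8457]
  T[2,:] = [+0.0000, +0.2928, -0.0787, -0.3443]
  T[3,:] = [+0.0000, -0.3072, +0.0806, +0.1568]
eigenvalue magnitudes: 0.9195, 0.3402, 0.1339, 0.0000.
ρ(T) = max|λ| = 0.9195; 0.9195 < 1: convergent.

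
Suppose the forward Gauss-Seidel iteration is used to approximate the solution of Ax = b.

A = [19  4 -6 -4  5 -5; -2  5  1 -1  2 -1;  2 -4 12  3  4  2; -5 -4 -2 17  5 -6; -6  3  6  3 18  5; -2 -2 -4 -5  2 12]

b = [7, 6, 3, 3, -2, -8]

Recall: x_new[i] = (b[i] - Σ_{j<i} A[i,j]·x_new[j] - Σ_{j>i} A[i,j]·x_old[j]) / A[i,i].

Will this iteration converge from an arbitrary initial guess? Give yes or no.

A = D + L + U where D = diag(19, 5, 12, 17, 18, 12).
GS T = -(D+L)⁻¹U: row 0 first, T[0,2] = -(-6)/(19) = +0.3158; later rows by forward substitution.
  T[0,:] = [+0.0000  -0.2105  +0.3158  +0.2105  -0.2632  +0.2632]
  T[1,:] = [+0.0000  -0.0842  -0.0737  +0.2842  -0.5053  +0.3053]
  T[2,:] = [+0.0000  +0.0070  -0.0772  -0.1904  -0.4579  -0.1088]
  T[3,:] = [+0.0000  -0.0809  +0.0665  +0.1064  -0.5443  +0.4894]
  T[4,:] = [+0.0000  -0.0450  +0.1322  +0.0685  +0.2398  -0.2862]
  T[5,:] = [+0.0000  -0.0730  +0.0203  +0.0519  -0.5475  +0.3101]
moduli |λ_i(T)| = 0.6401, 0.2851, 0.2851, 0.1522, 0.0181, 0.0000.
ρ(T) = max|λ| = 0.6401; 0.6401 < 1 ⇒ converges.

yes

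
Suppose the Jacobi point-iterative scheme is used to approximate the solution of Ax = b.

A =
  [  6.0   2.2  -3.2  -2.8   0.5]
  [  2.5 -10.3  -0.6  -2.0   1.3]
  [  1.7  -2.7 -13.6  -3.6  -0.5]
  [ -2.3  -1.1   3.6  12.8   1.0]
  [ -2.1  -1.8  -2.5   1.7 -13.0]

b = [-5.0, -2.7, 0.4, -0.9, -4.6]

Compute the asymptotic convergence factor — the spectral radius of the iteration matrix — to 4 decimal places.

Let D = diag(6, -10.3, -13.6, 12.8, -13); L, U the strict triangles.
T_J = -D⁻¹(L+U): T[1,3] = -(-2)/(-10.3) = -0.1942; T[1,1] = 0.
  T[0,:] = [+0.0000  -0.3667  +0.5333  +0.4667  -0.0833]
  T[1,:] = [+0.2427  +0.0000  -0.0583  -0.1942  +0.1262]
  T[2,:] = [+0.1250  -0.1985  +0.0000  -0.2647  -0.0368]
  T[3,:] = [+0.1797  +0.0859  -0.2812  +0.0000  -0.0781]
  T[4,:] = [-0.1615  -0.1385  -0.1923  +0.1308  +0.0000]
|eigenvalues of T|: 0.5208, 0.2998, 0.2998, 0.2963, 0.2963.
ρ(T) = max|λ| = 0.5208; 0.5208 < 1: convergent.

0.5208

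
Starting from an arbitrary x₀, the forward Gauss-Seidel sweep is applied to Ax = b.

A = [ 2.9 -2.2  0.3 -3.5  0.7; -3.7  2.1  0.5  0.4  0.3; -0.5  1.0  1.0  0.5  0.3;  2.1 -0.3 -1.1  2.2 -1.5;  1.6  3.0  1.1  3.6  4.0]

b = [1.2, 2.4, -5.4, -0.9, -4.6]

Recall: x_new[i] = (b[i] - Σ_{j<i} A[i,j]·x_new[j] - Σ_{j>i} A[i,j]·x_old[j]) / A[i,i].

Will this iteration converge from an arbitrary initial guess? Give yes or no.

Split A = D + L + U, D = diag(2.9, 2.1, 1, 2.2, 4).
T_GS = -(D+L)⁻¹U: row 0 first, T[0,1] = -(-2.2)/(2.9) = +0.7586; later rows by forward substitution.
  T[0,:] = [+0.0000  +0.7586  -0.1034  +1.2069  -0.2414]
  T[1,:] = [+0.0000  +1.3366  -0.4204  +1.9360  -0.5681]
  T[2,:] = [+0.0000  -0.9573  +0.3686  -1.8325  +0.1475]
  T[3,:] = [+0.0000  -1.0205  +0.2257  -1.8043  +0.9085]
  T[4,:] = [+0.0000  -0.1242  +0.0521  +0.1931  -0.3355]
|roots of det(T-λI)|: 1.2349, 0.4931, 0.4931, 0.0820, 0.0000.
ρ(T) = max|λ| = 1.2349; 1.2349 > 1, so it fails to converge.

no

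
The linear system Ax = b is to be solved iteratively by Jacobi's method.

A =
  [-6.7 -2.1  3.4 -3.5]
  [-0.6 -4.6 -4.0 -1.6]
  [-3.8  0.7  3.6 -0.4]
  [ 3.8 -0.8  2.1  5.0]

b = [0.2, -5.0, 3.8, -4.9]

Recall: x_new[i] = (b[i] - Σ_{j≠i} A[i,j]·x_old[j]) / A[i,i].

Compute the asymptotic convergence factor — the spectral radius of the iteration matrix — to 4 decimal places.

Write A = D+L+U with D = diag(-6.7, -4.6, 3.6, 5).
Jacobi T = -D⁻¹(L+U): T[0,2] = -(3.4)/(-6.7) = +0.5075; T[0,0] = 0.
  T[0,:] = [+0.0000  -0.3134  +0.5075  -0.5224]
  T[1,:] = [-0.1304  +0.0000  -0.8696  -0.3478]
  T[2,:] = [+1.0556  -0.1944  +0.0000  +0.1111]
  T[3,:] = [-0.7600  +0.1600  -0.4200  +0.0000]
|eigenvalues of T|: 1.1514, 0.6481, 0.6481, 0.1070.
spectral radius ρ = 1.1514; 1.1514 > 1, so it fails to converge.

1.1514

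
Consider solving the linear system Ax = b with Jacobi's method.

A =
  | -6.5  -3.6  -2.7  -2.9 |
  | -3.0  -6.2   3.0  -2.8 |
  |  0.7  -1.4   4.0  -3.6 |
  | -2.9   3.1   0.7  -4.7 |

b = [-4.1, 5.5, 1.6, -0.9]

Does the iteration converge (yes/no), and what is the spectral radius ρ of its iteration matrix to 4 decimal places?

Write A = D+L+U with D = diag(-6.5, -6.2, 4, -4.7).
T_J = -D⁻¹(L+U): T[2,3] = -(-3.6)/(4) = +0.9000; T[2,2] = 0.
  T[0,:] = [+0.0000 -0.5538 -0.4154 -0.4462]
  T[1,:] = [-0.4839 +0.0000 +0.4839 -0.4516]
  T[2,:] = [-0.1750 +0.3500 +0.0000 +0.9000]
  T[3,:] = [-0.6170 +0.6596 +0.1489 +0.0000]
moduli |λ_i(T)| = 1.1431, 0.6082, 0.6082, 0.4644.
ρ(T) = max|λ| = 1.1431; 1.1431 > 1 ⇒ diverges.

no, ρ = 1.1431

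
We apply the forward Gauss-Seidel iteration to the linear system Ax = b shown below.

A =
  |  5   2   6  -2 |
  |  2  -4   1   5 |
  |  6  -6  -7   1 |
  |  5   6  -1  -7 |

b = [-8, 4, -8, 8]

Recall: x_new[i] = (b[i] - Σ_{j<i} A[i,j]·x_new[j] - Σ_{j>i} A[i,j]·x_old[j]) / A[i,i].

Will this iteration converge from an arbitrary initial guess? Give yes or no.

no

Split A = D + L + U, D = diag(5, -4, -7, -7).
Gauss-Seidel: T = -(D+L)⁻¹U, row 0 first, T[0,2] = -(6)/(5) = -1.2000; later rows by forward substitution.
  T[0,:] = [+0.0000  -0.4000  -1.2000  +0.4000]
  T[1,:] = [+0.0000  -0.2000  -0.3500  +1.4500]
  T[2,:] = [+0.0000  -0.1714  -0.7286  -0.7571]
  T[3,:] = [+0.0000  -0.4327  -1.0531  +1.6367]
|eigenvalues of T|: 1.6668, 0.9650, 0.0063, 0.0000.
ρ = 1.6668; 1.6668 > 1 ⇒ diverges.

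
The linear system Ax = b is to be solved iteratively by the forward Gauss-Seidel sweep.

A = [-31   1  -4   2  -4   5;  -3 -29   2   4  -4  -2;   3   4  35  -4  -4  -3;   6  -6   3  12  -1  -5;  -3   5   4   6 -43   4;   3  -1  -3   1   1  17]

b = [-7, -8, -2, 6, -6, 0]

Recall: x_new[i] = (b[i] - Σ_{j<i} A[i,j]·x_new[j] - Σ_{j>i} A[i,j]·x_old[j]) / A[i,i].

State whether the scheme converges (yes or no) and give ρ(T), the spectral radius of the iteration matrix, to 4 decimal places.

Diagonal D = diag(-31, -29, 35, 12, -43, 17); L, U strict lower/upper.
GS T = -(D+L)⁻¹U: row 0 first, T[0,5] = -(5)/(-31) = +0.1613; later rows by forward substitution.
  T[0,:] = [+0.0000  +0.0323  -0.1290  +0.0645  -0.1290  +0.1613]
  T[1,:] = [+0.0000  -0.0033  +0.0823  +0.1313  -0.1246  -0.0857]
  T[2,:] = [+0.0000  -0.0024  +0.0017  +0.0938  +0.1396  +0.0817]
  T[3,:] = [+0.0000  -0.0172  +0.1053  +0.0099  +0.0507  +0.2728]
  T[4,:] = [+0.0000  -0.0053  +0.0334  +0.0209  +0.0146  +0.1175]
  T[5,:] = [+0.0000  -0.0050  +0.0197  +0.0111  +0.0362  -0.0420]
|roots of det(T-λI)|: 0.1760, 0.0960, 0.0960, 0.0188, 0.0114, 0.0000.
ρ(T) = max|λ| = 0.1760; 0.1760 < 1: convergent.

yes, ρ = 0.1760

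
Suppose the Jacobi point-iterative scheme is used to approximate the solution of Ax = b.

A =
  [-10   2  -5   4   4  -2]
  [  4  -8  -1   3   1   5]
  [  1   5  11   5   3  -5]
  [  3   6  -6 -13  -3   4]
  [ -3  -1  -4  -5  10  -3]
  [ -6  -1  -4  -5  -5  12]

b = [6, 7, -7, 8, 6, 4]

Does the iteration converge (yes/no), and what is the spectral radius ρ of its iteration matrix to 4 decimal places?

no, ρ = 1.2295

A = D + L + U where D = diag(-10, -8, 11, -13, 10, 12).
Jacobi T = -D⁻¹(L+U): T[5,1] = -(-1)/(12) = +0.0833; T[5,5] = 0.
  T[0,:] = [+0.0000  +0.2000  -0.5000  +0.4000  +0.4000  -0.2000]
  T[1,:] = [+0.5000  +0.0000  -0.1250  +0.3750  +0.1250  +0.6250]
  T[2,:] = [-0.0909  -0.4545  +0.0000  -0.4545  -0.2727  +0.4545]
  T[3,:] = [+0.2308  +0.4615  -0.4615  +0.0000  -0.2308  +0.3077]
  T[4,:] = [+0.3000  +0.1000  +0.4000  +0.5000  +0.0000  +0.3000]
  T[5,:] = [+0.5000  +0.0833  +0.3333  +0.4167  +0.4167  +0.0000]
moduli |λ_i(T)| = 1.2295, 0.5537, 0.4842, 0.4842, 0.1431, 0.1099.
ρ = 1.2295; 1.2295 > 1, so it fails to converge.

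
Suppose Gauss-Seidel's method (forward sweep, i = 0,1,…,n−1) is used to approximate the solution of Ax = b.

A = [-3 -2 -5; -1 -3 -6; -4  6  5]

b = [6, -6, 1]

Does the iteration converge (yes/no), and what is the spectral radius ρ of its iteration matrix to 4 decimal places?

no, ρ = 1.3897

A = D + L + U where D = diag(-3, -3, 5).
T_GS = -(D+L)⁻¹U: row 0 first, T[0,1] = -(-2)/(-3) = -0.6667; later rows by forward substitution.
  T[0,:] = [+0.0000 -0.6667 -1.6667]
  T[1,:] = [+0.0000 +0.2222 -1.4444]
  T[2,:] = [+0.0000 -0.8000 +0.4000]
eigenvalue magnitudes: 1.3897, 0.7675, 0.0000.
ρ(T) = max|λ| = 1.3897; 1.3897 > 1, so it fails to converge.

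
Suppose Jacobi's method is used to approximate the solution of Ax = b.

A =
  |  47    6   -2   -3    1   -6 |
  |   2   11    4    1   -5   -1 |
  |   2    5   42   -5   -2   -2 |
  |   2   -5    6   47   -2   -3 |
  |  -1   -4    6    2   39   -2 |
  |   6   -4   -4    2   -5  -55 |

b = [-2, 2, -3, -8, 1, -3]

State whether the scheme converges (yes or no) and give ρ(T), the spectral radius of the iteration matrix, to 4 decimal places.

Let D = diag(47, 11, 42, 47, 39, -55); L, U the strict triangles.
Jacobi T = -D⁻¹(L+U): T[0,5] = -(-6)/(47) = +0.1277; T[0,0] = 0.
  T[0,:] = [+0.0000  -0.1277  +0.0426  +0.0638  -0.0213  +0.1277]
  T[1,:] = [-0.1818  +0.0000  -0.3636  -0.0909  +0.4545  +0.0909]
  T[2,:] = [-0.0476  -0.1190  +0.0000  +0.1190  +0.0476  +0.0476]
  T[3,:] = [-0.0426  +0.1064  -0.1277  +0.0000  +0.0426  +0.0638]
  T[4,:] = [+0.0256  +0.1026  -0.1538  -0.0513  +0.0000  +0.0513]
  T[5,:] = [+0.1091  -0.0727  -0.0727  +0.0364  -0.0909  +0.0000]
|λ(T)| sorted: 0.2837, 0.1753, 0.1753, 0.1134, 0.0592, 0.0004.
spectral radius ρ = 0.2837; 0.2837 < 1: convergent.

yes, ρ = 0.2837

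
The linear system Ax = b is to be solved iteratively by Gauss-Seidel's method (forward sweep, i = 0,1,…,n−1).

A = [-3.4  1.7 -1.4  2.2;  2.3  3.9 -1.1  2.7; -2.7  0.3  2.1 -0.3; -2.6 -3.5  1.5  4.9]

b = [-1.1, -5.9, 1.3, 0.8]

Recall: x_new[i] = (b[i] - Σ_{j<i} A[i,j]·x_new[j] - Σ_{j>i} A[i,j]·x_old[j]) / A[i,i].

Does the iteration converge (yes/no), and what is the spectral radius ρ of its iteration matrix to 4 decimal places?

Split A = D + L + U, D = diag(-3.4, 3.9, 2.1, 4.9).
GS T = -(D+L)⁻¹U: row 0 first, T[0,2] = -(-1.4)/(-3.4) = -0.4118; later rows by forward substitution.
  T[0,:] = [+0.0000, +0.5000, -0.4118, +0.6471]
  T[1,:] = [+0.0000, -0.2949, +0.5249, -1.0739]
  T[2,:] = [+0.0000, +0.6850, -0.6044, +1.1282]
  T[3,:] = [+0.0000, -0.1550, +0.3415, -0.7691]
eigenvalue magnitudes: 1.6891, 0.0906, 0.0699, 0.0000.
spectral radius ρ = 1.6891; 1.6891 > 1: divergent.

no, ρ = 1.6891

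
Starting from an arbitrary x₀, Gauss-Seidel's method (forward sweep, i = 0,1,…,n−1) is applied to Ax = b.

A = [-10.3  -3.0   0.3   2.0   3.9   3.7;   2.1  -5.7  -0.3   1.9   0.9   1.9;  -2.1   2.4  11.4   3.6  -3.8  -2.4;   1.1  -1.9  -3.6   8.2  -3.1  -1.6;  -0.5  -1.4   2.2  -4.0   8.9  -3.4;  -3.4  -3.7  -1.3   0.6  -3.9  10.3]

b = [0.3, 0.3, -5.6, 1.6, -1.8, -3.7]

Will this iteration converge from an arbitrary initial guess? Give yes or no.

Split A = D + L + U, D = diag(-10.3, -5.7, 11.4, 8.2, 8.9, 10.3).
GS T = -(D+L)⁻¹U: row 0 first, T[0,5] = -(3.7)/(-10.3) = +0.3592; later rows by forward substitution.
  T[0,:] = [+0.0000, -0.2913, +0.0291, +0.1942, +0.3786, +0.3592]
  T[1,:] = [+0.0000, -0.1073, -0.0419, +0.4049, +0.2974, +0.4657]
  T[2,:] = [+0.0000, -0.0311, +0.0142, -0.3653, +0.3405, +0.1787]
  T[3,:] = [+0.0000, +0.0006, -0.0074, -0.0926, +0.5456, +0.3333]
  T[4,:] = [+0.0000, -0.0253, -0.0118, +0.1233, +0.2291, +0.5811]
  T[5,:] = [+0.0000, -0.1482, -0.0077, +0.2155, +0.3298, +0.5090]
|eigenvalues of T|: 0.8742, 0.2647, 0.2647, 0.1433, 0.0263, 0.0000.
ρ(T) = max|λ| = 0.8742; 0.8742 < 1: convergent.

yes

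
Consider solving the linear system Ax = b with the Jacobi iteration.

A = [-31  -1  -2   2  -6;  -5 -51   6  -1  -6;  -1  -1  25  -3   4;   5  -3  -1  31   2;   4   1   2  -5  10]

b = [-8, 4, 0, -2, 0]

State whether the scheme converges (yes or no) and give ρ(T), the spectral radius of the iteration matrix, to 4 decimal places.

Let D = diag(-31, -51, 25, 31, 10); L, U the strict triangles.
T_J = -D⁻¹(L+U): T[2,4] = -(4)/(25) = -0.1600; T[2,2] = 0.
  T[0,:] = [+0.0000, -0.0323, -0.0645, +0.0645, -0.1935]
  T[1,:] = [-0.0980, +0.0000, +0.1176, -0.0196, -0.1176]
  T[2,:] = [+0.0400, +0.0400, +0.0000, +0.1200, -0.1600]
  T[3,:] = [-0.1613, +0.0968, +0.0323, +0.0000, -0.0645]
  T[4,:] = [-0.4000, -0.1000, -0.2000, +0.5000, +0.0000]
moduli |λ_i(T)| = 0.2915, 0.2125, 0.1852, 0.1770, 0.1770.
ρ = 0.2915; 0.2915 < 1: convergent.

yes, ρ = 0.2915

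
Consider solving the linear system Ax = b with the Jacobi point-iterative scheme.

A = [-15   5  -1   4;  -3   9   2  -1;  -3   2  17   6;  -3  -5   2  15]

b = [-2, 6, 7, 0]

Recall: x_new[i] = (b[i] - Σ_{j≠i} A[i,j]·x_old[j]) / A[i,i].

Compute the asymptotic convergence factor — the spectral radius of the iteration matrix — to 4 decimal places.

Write A = D+L+U with D = diag(-15, 9, 17, 15).
Jacobi T = -D⁻¹(L+U): T[3,1] = -(-5)/(15) = +0.3333; T[3,3] = 0.
  T[0,:] = [+0.0000  +0.3333  -0.0667  +0.2667]
  T[1,:] = [+0.3333  +0.0000  -0.2222  +0.1111]
  T[2,:] = [+0.1765  -0.1176  +0.0000  -0.3529]
  T[3,:] = [+0.2000  +0.3333  -0.1333  +0.0000]
|roots of det(T-λI)|: 0.5909, 0.3134, 0.3134, 0.0195.
spectral radius ρ = 0.5909; 0.5909 < 1 ⇒ converges.

0.5909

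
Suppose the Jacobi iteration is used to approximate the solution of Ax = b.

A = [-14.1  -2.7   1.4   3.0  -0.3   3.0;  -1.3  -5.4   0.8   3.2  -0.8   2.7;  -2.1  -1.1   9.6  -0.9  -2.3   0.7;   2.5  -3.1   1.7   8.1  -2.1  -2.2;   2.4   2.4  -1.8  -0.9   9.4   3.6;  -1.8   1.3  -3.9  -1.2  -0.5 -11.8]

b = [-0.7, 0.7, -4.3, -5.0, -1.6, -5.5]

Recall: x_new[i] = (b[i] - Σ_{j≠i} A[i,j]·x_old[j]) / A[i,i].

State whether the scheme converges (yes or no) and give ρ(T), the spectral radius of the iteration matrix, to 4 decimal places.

yes, ρ = 0.7402

Write A = D+L+U with D = diag(-14.1, -5.4, 9.6, 8.1, 9.4, -11.8).
Jacobi: T = -D⁻¹(L+U), T[0,4] = -(-0.3)/(-14.1) = -0.0213; T[0,0] = 0.
  T[0,:] = [+0.0000  -0.1915  +0.0993  +0.2128  -0.0213  +0.2128]
  T[1,:] = [-0.2407  +0.0000  +0.1481  +0.5926  -0.1481  +0.5000]
  T[2,:] = [+0.2188  +0.1146  +0.0000  +0.0938  +0.2396  -0.0729]
  T[3,:] = [-0.3086  +0.3827  -0.2099  +0.0000  +0.2593  +0.2716]
  T[4,:] = [-0.2553  -0.2553  +0.1915  +0.0957  +0.0000  -0.3830]
  T[5,:] = [-0.1525  +0.1102  -0.3305  -0.1017  -0.0424  +0.0000]
|λ(T)| sorted: 0.7402, 0.4792, 0.3986, 0.3401, 0.3401, 0.2039.
ρ(T) = max|λ| = 0.7402; 0.7402 < 1: convergent.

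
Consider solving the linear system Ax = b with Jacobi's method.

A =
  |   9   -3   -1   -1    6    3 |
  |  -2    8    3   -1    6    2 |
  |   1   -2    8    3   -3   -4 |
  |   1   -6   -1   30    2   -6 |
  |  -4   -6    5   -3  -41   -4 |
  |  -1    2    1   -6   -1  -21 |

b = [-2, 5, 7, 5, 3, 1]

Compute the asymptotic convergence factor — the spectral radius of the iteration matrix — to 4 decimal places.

0.6700

Let D = diag(9, 8, 8, 30, -41, -21); L, U the strict triangles.
Jacobi T = -D⁻¹(L+U): T[3,5] = -(-6)/(30) = +0.2000; T[3,3] = 0.
  T[0,:] = [+0.0000 +0.3333 +0.1111 +0.1111 -0.6667 -0.3333]
  T[1,:] = [+0.2500 +0.0000 -0.3750 +0.1250 -0.7500 -0.2500]
  T[2,:] = [-0.1250 +0.2500 +0.0000 -0.3750 +0.3750 +0.5000]
  T[3,:] = [-0.0333 +0.2000 +0.0333 +0.0000 -0.0667 +0.2000]
  T[4,:] = [-0.0976 -0.1463 +0.1220 -0.0732 +0.0000 -0.0976]
  T[5,:] = [-0.0476 +0.0952 +0.0476 -0.2857 -0.0476 +0.0000]
|roots of det(T-λI)|: 0.6700, 0.3978, 0.3748, 0.3748, 0.0920, 0.0920.
spectral radius ρ = 0.6700; 0.6700 < 1: convergent.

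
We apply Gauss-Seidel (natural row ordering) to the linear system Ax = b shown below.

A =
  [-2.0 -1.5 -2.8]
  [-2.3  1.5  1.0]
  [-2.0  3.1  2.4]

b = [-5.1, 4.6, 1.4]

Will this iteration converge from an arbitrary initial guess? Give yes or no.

no

Diagonal D = diag(-2, 1.5, 2.4); L, U strict lower/upper.
GS T = -(D+L)⁻¹U: row 0 first, T[0,1] = -(-1.5)/(-2) = -0.7500; later rows by forward substitution.
  T[0,:] = [+0.0000  -0.7500  -1.4000]
  T[1,:] = [+0.0000  -1.1500  -2.8133]
  T[2,:] = [+0.0000  +0.8604  +2.4672]
|roots of det(T-λI)|: 1.5808, 0.2636, 0.0000.
ρ = 1.5808; 1.5808 > 1 ⇒ diverges.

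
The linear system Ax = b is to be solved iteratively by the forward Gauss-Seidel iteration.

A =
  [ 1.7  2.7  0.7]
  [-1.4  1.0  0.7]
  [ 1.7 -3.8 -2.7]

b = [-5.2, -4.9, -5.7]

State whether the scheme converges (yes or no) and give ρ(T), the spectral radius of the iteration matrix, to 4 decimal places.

no, ρ = 1.2474

Write A = D+L+U with D = diag(1.7, 1, -2.7).
GS T = -(D+L)⁻¹U: row 0 first, T[0,2] = -(0.7)/(1.7) = -0.4118; later rows by forward substitution.
  T[0,:] = [+0.0000 -1.5882 -0.4118]
  T[1,:] = [+0.0000 -2.2235 -1.2765]
  T[2,:] = [+0.0000 +2.1294 +1.5373]
|roots of det(T-λI)|: 1.2474, 0.5612, 0.0000.
ρ = 1.2474; 1.2474 > 1, so it fails to converge.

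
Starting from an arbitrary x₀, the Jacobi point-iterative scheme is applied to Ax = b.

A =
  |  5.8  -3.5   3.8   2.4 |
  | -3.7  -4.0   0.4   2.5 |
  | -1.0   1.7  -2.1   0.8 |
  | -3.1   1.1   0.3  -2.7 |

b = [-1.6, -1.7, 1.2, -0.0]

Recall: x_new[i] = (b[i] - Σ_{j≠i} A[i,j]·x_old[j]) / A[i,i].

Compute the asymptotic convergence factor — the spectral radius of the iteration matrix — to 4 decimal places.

1.1687

Let D = diag(5.8, -4, -2.1, -2.7); L, U the strict triangles.
Jacobi: T = -D⁻¹(L+U), T[2,0] = -(-1)/(-2.1) = -0.4762; T[2,2] = 0.
  T[0,:] = [+0.0000 +0.6034 -0.6552 -0.4138]
  T[1,:] = [-0.9250 +0.0000 +0.1000 +0.6250]
  T[2,:] = [-0.4762 +0.8095 +0.0000 +0.3810]
  T[3,:] = [-1.1481 +0.4074 +0.1111 +0.0000]
|eigenvalues of T|: 1.1687, 0.7328, 0.6630, 0.6630.
ρ = 1.1687; 1.1687 > 1: divergent.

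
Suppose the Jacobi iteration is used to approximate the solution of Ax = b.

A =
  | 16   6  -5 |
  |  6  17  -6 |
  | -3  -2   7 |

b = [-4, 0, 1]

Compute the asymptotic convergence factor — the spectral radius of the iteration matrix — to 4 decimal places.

0.7020

Let D = diag(16, 17, 7); L, U the strict triangles.
T_J = -D⁻¹(L+U): T[2,1] = -(-2)/(7) = +0.2857; T[2,2] = 0.
  T[0,:] = [+0.0000, -0.3750, +0.3125]
  T[1,:] = [-0.3529, +0.0000, +0.3529]
  T[2,:] = [+0.4286, +0.2857, +0.0000]
eigenvalue magnitudes: 0.7020, 0.3545, 0.3545.
ρ = 0.7020; 0.7020 < 1, so it converges for any x₀.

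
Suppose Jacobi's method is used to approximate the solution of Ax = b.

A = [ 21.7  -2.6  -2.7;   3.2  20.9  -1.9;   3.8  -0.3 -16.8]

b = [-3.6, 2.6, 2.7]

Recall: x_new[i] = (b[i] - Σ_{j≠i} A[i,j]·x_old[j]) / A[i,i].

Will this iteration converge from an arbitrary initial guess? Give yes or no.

Let D = diag(21.7, 20.9, -16.8); L, U the strict triangles.
Jacobi: T = -D⁻¹(L+U), T[1,0] = -(3.2)/(20.9) = -0.1531; T[1,1] = 0.
  T[0,:] = [+0.0000  +0.1198  +0.1244]
  T[1,:] = [-0.1531  +0.0000  +0.0909]
  T[2,:] = [+0.2262  -0.0179  +0.0000]
|λ(T)| sorted: 0.1602, 0.1323, 0.1323.
ρ = 0.1602; 0.1602 < 1: convergent.

yes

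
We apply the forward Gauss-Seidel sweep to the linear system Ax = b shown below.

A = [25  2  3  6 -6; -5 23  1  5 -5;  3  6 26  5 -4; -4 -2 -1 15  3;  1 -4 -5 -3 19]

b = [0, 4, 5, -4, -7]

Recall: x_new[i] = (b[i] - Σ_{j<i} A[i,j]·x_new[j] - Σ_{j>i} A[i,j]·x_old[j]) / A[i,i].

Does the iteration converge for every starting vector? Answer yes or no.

yes

Diagonal D = diag(25, 23, 26, 15, 19); L, U strict lower/upper.
T_GS = -(D+L)⁻¹U: row 0 first, T[0,1] = -(2)/(25) = -0.0800; later rows by forward substitution.
  T[0,:] = [+0.0000  -0.0800  -0.1200  -0.2400  +0.2400]
  T[1,:] = [+0.0000  -0.0174  -0.0696  -0.2696  +0.2696]
  T[2,:] = [+0.0000  +0.0132  +0.0299  -0.1024  +0.0639]
  T[3,:] = [+0.0000  -0.0228  -0.0393  -0.1068  -0.0958]
  T[4,:] = [+0.0000  +0.0004  -0.0067  -0.0879  +0.0458]
eigenvalue magnitudes: 0.1816, 0.1256, 0.0218, 0.0142, 0.0000.
ρ = 0.1816; 0.1816 < 1: convergent.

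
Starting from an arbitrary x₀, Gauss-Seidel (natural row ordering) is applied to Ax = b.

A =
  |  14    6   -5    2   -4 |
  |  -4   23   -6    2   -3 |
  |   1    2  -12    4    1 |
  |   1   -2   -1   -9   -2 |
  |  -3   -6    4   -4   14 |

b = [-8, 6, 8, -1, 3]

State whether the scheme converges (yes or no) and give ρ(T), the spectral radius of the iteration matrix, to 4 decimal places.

yes, ρ = 0.3265

Write A = D+L+U with D = diag(14, 23, -12, -9, 14).
GS T = -(D+L)⁻¹U: row 0 first, T[0,2] = -(-5)/(14) = +0.3571; later rows by forward substitution.
  T[0,:] = [+0.0000, -0.4286, +0.3571, -0.1429, +0.2857]
  T[1,:] = [+0.0000, -0.0745, +0.3230, -0.1118, +0.1801]
  T[2,:] = [+0.0000, -0.0481, +0.0836, +0.3028, +0.1372]
  T[3,:] = [+0.0000, -0.0257, -0.0414, -0.0247, -0.2457]
  T[4,:] = [+0.0000, -0.1174, +0.1792, -0.1721, +0.0290]
eigenvalue magnitudes: 0.3265, 0.2475, 0.2475, 0.0887, 0.0000.
ρ(T) = max|λ| = 0.3265; 0.3265 < 1 ⇒ converges.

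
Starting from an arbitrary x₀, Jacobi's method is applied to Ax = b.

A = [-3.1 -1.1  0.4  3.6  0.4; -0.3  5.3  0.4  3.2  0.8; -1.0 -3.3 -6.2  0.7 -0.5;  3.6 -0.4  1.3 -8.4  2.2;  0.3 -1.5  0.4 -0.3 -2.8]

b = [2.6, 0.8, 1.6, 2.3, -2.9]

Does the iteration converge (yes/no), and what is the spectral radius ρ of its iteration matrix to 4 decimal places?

yes, ρ = 0.8993

A = D + L + U where D = diag(-3.1, 5.3, -6.2, -8.4, -2.8).
Jacobi: T = -D⁻¹(L+U), T[1,4] = -(0.8)/(5.3) = -0.1509; T[1,1] = 0.
  T[0,:] = [+0.0000 -0.3548 +0.1290 +1.1613 +0.1290]
  T[1,:] = [+0.0566 +0.0000 -0.0755 -0.6038 -0.1509]
  T[2,:] = [-0.1613 -0.5323 +0.0000 +0.1129 -0.0806]
  T[3,:] = [+0.4286 -0.0476 +0.1548 +0.0000 +0.2619]
  T[4,:] = [+0.1071 -0.5357 +0.1429 -0.1071 +0.0000]
eigenvalue magnitudes: 0.8993, 0.5637, 0.5637, 0.1584, 0.0605.
ρ = 0.8993; 0.8993 < 1 ⇒ converges.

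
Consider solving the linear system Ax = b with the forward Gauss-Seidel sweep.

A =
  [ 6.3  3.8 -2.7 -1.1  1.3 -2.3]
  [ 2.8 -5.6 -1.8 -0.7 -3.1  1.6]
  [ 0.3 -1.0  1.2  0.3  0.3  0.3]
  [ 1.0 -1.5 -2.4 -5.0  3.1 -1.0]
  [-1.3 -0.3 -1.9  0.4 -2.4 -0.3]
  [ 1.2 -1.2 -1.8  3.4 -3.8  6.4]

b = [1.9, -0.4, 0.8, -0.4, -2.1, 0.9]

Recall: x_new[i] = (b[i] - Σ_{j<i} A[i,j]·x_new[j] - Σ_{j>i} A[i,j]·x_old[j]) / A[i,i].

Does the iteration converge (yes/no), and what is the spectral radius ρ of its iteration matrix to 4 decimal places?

no, ρ = 1.1287

Diagonal D = diag(6.3, -5.6, 1.2, -5, -2.4, 6.4); L, U strict lower/upper.
T_GS = -(D+L)⁻¹U: row 0 first, T[0,1] = -(3.8)/(6.3) = -0.6032; later rows by forward substitution.
  T[0,:] = [+0.0000, -0.6032, +0.4286, +0.1746, -0.2063, +0.3651]
  T[1,:] = [+0.0000, -0.3016, -0.1071, -0.0377, -0.6567, +0.4683]
  T[2,:] = [+0.0000, -0.1005, -0.1964, -0.3251, -0.7457, +0.0489]
  T[3,:] = [+0.0000, +0.0181, +0.2121, +0.2023, +1.1337, -0.2910]
  T[4,:] = [+0.0000, +0.4470, -0.0279, +0.2012, +0.9732, -0.4685]
  T[5,:] = [+0.0000, +0.2841, -0.2850, -0.1192, -0.3186, -0.0905]
eigenvalue magnitudes: 1.1287, 0.4476, 0.1681, 0.1352, 0.0613, 0.0000.
ρ(T) = max|λ| = 1.1287; 1.1287 > 1 ⇒ diverges.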